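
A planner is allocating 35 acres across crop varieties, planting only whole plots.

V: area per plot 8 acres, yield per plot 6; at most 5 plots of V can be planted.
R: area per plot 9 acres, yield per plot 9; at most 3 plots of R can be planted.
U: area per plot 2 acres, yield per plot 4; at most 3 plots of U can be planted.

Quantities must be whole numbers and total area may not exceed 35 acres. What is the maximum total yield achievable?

39

1×V, 2×R, and 3×U: area 32 ≤ 35, yield 1·6 + 2·9 + 3·4 = 36.
3×R and 3×U: area 33 ≤ 35, yield 3·9 + 3·4 = 39.
Best is 39.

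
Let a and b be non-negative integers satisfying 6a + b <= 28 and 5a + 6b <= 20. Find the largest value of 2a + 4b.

12

Relaxing integrality, the LP optimum is 13.33 at (a,b) = (0, 3.33), which is not an integer point.
(a,b)=(0,3): 6·0+1·3=3≤28, 5·0+6·3=18≤20, objective 12.
(a,b)=(1,2): 6·1+1·2=8≤28, 5·1+6·2=17≤20, objective 10.
(a,b)=(0,2): 6·0+1·2=2≤28, 5·0+6·2=12≤20, objective 8.
The best lattice point is (0,3), giving 12.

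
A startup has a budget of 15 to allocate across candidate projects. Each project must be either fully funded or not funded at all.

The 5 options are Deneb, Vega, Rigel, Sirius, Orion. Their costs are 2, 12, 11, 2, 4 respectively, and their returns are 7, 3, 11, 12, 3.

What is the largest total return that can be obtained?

Take Deneb, Rigel, and Sirius: cost 2 + 11 + 2 = 15 ≤ 15, return 7 + 11 + 12 = 30.
No other feasible combination does better.

30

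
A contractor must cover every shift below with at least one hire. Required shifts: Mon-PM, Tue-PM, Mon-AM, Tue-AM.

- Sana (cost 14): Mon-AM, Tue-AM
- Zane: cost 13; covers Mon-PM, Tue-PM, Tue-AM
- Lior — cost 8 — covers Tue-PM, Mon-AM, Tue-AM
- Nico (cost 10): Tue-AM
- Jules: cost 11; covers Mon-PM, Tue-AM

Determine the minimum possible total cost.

19

Choose Lior and Jules: together they cover Mon-PM, Tue-PM, Mon-AM, Tue-AM — every shift.
Total cost: 8 + 11 = 19.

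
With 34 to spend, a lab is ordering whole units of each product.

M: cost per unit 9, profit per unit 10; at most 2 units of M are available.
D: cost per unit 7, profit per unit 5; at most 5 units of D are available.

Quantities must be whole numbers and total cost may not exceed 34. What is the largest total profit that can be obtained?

M has the best ratio (10/9); taking only M gives at most 2×10 = 20 (stopped by the supply cap of 2).
Mixing does better — 2×M and 2×D: cost 32 ≤ 34, profit 2·10 + 2·5 = 30.

30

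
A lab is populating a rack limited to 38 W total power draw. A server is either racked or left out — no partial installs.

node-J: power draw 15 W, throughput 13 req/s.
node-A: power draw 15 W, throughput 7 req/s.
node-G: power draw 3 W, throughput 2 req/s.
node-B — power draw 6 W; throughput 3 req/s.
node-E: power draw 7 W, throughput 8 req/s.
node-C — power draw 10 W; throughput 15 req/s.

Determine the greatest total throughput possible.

39

Allowing fractional choices, the relaxed optimum would be about 39.5, but servers are indivisible.
node-J + node-E + node-C: power draw 15 + 7 + 10 = 32 ≤ 38, throughput 13 + 8 + 15 = 36.
node-J + node-B + node-E + node-C: power draw 15 + 6 + 7 + 10 = 38 ≤ 38, throughput 13 + 3 + 8 + 15 = 39.
node-J + node-G + node-E + node-C: power draw 15 + 3 + 7 + 10 = 35 ≤ 38, throughput 13 + 2 + 8 + 15 = 38.
Best is node-J, node-B, node-E, and node-C with total throughput 39.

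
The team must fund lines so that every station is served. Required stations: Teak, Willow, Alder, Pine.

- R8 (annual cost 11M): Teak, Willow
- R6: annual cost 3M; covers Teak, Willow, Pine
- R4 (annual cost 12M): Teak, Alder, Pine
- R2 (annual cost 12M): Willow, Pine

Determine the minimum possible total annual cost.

Choose R6 and R4: together they cover Teak, Willow, Alder, Pine — every station.
Total annual cost: 3 + 12 = 15.
No cover costs less than 15.

15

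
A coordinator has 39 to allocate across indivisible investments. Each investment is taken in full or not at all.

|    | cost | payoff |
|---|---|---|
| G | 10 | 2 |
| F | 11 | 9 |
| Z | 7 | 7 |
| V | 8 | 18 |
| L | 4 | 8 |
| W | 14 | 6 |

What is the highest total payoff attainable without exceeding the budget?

42

F + Z + V + L: cost 11 + 7 + 8 + 4 = 30 ≤ 39, payoff 9 + 7 + 18 + 8 = 42.
F + V + L + W: cost 11 + 8 + 4 + 14 = 37 ≤ 39, payoff 9 + 18 + 8 + 6 = 41.
Z + V + L + W: cost 7 + 8 + 4 + 14 = 33 ≤ 39, payoff 7 + 18 + 8 + 6 = 39.
Best is F, Z, V, and L with total payoff 42.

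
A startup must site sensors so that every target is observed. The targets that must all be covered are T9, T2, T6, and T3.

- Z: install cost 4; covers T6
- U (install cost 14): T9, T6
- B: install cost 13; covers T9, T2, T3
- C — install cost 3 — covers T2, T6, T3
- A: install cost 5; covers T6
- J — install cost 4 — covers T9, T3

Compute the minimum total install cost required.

7

Choose C and J: together they cover T9, T2, T6, T3 — every target.
Total install cost: 3 + 4 = 7.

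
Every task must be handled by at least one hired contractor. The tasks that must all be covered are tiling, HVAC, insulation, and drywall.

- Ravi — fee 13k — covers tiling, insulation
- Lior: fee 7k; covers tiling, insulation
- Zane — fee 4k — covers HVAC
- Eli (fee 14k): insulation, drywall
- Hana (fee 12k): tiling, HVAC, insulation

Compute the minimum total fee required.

This is a weighted set-cover instance.
Choose Lior, Zane, and Eli: together they cover tiling, HVAC, insulation, drywall — every task.
Total fee: 7 + 4 + 14 = 25.
No cover costs less than 25.

25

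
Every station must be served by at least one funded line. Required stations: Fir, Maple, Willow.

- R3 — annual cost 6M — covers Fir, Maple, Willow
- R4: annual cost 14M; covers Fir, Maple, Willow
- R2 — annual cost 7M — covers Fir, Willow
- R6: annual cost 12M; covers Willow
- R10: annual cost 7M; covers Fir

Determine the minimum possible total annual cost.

6

R3 alone covers Fir, Maple, Willow — every station.
Total annual cost: 6.
No cover costs less than 6.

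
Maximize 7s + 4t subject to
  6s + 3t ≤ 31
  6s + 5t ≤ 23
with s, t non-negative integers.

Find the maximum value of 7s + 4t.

25

Relaxing integrality, the LP optimum is 26.83 at (s,t) = (3.83, 0), which is not an integer point.
(s,t)=(3,1): 6·3+3·1=21≤31, 6·3+5·1=23≤23, objective 25.
(s,t)=(2,2): 6·2+3·2=18≤31, 6·2+5·2=22≤23, objective 22.
(s,t)=(3,0): 6·3+3·0=18≤31, 6·3+5·0=18≤23, objective 21.
(s,t)=(2,1): 6·2+3·1=15≤31, 6·2+5·1=17≤23, objective 18.
No feasible integer point exceeds 25.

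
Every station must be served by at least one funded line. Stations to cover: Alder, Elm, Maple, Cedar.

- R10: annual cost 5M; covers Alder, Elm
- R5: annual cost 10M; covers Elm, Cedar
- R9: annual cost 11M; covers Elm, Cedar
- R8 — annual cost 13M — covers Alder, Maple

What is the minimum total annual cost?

This is a weighted set-cover instance.
The greedy cost-per-new-station heuristic would pick R10, R5, and R8 for 28, but a cheaper cover exists.
Choose R5 and R8: together they cover Alder, Elm, Maple, Cedar — every station.
Total annual cost: 10 + 13 = 23.
No cover costs less than 23.

23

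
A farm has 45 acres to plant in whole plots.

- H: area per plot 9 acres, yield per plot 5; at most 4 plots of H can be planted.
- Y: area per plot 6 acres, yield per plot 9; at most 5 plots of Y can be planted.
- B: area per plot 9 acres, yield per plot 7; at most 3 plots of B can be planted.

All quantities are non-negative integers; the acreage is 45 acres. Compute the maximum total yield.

52

Y has the best ratio (9/6); taking only Y gives at most 5×9 = 45 (stopped by the supply cap of 5).
Mixing does better — 5×Y and 1×B: area 39 ≤ 45, yield 5·9 + 1·7 = 52.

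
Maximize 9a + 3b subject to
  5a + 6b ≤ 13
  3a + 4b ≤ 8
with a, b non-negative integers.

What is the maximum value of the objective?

The continuous relaxation peaks at (2.6, 0) with value 23.40; rounding to a feasible lattice point costs some objective.
(a,b)=(2,0): 5·2+6·0=10≤13, 3·2+4·0=6≤8, objective 18.
(a,b)=(1,1): 5·1+6·1=11≤13, 3·1+4·1=7≤8, objective 12.
(a,b)=(1,0): 5·1+6·0=5≤13, 3·1+4·0=3≤8, objective 9.
No feasible integer point exceeds 18.

18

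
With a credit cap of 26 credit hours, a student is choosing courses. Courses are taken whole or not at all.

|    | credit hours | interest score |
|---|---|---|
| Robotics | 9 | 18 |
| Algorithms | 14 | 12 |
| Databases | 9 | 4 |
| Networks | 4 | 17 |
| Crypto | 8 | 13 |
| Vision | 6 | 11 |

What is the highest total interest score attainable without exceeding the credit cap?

Take Robotics, Networks, and Crypto: credit hours 9 + 4 + 8 = 21 ≤ 26, interest score 18 + 17 + 13 = 48.
No other feasible combination does better.

48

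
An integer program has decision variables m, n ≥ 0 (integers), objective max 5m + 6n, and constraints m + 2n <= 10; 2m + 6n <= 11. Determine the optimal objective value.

25

(m,n)=(5,0) is feasible, giving 25.
(m,n)=(4,0) is feasible, giving 20.
Maximum is 25 at (m,n)=(5,0).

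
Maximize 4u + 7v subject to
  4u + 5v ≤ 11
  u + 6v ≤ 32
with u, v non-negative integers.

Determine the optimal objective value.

14

The continuous relaxation peaks at (0, 2.2) with value 15.40; rounding to a feasible lattice point costs some objective.
(u,v)=(0,2) is feasible, giving 14.
(u,v)=(1,1) is feasible, giving 11.
(u,v)=(0,1) is feasible, giving 7.
No feasible integer point exceeds 14.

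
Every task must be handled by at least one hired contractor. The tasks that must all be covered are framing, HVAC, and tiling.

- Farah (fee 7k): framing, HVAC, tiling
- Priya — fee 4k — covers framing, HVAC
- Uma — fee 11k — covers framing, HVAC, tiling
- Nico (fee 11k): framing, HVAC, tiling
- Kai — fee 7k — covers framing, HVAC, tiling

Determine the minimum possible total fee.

The greedy cost-per-new-task heuristic would pick Priya and Farah for 11, but a cheaper cover exists.
Farah alone covers framing, HVAC, tiling — every task.
Total fee: 7.
No cover costs less than 7.

7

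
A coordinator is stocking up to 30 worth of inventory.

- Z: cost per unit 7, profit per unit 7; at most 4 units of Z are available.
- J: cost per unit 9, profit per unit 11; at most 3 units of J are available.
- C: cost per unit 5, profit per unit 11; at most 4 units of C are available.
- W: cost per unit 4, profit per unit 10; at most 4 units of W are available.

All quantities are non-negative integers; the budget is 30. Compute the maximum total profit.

64

W has the best ratio (10/4); taking only W gives at most 4×10 = 40 (stopped by the supply cap of 4).
Mixing does better — 4×C and 2×W: cost 28 ≤ 30, profit 4·11 + 2·10 = 64.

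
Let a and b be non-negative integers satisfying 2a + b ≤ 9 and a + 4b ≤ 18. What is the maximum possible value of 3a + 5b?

(a,b)=(2,4): 2·2+1·4=8≤9, 1·2+4·4=18≤18, objective 26.
(a,b)=(3,3): 2·3+1·3=9≤9, 1·3+4·3=15≤18, objective 24.
(a,b)=(1,4): 2·1+1·4=6≤9, 1·1+4·4=17≤18, objective 23.
No feasible integer point exceeds 26.

26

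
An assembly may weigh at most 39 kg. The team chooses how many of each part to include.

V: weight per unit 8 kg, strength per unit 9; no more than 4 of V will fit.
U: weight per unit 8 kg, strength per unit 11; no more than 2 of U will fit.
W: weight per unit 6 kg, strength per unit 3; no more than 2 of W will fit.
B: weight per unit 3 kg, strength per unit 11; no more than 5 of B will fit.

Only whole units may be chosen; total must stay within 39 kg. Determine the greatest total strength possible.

B has the best ratio (11/3); taking only B gives at most 5×11 = 55 (stopped by the supply cap of 5).
Mixing does better — 1×V, 2×U, and 5×B: weight 39 ≤ 39, strength 1·9 + 2·11 + 5·11 = 86.

86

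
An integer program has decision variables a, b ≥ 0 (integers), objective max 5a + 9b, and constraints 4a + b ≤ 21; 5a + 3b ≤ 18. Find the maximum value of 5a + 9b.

(a,b)=(0,6): 4·0+1·6=6≤21, 5·0+3·6=18≤18, objective 54.
(a,b)=(0,5): 4·0+1·5=5≤21, 5·0+3·5=15≤18, objective 45.
The best lattice point is (0,6), giving 54.

54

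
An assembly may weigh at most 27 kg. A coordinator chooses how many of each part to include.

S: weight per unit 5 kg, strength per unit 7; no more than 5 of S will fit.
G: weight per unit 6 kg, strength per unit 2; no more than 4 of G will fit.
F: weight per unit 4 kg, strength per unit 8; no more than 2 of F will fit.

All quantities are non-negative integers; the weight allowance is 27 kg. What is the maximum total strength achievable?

37

3×S and 2×F: weight 23 ≤ 27, strength 3·7 + 2·8 = 37.
4×S and 1×F: weight 24 ≤ 27, strength 4·7 + 1·8 = 36.
Best is 37.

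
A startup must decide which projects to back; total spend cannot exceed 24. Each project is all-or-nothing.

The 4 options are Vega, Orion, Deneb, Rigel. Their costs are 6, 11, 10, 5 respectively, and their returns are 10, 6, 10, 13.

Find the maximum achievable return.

33

Allowing fractional choices, the relaxed optimum would be about 34.6, but projects are indivisible.
Vega + Deneb + Rigel: cost 6 + 10 + 5 = 21 ≤ 24, return 10 + 10 + 13 = 33.
Vega + Rigel: cost 6 + 5 = 11 ≤ 24, return 10 + 13 = 23.
Vega + Orion + Rigel: cost 6 + 11 + 5 = 22 ≤ 24, return 10 + 6 + 13 = 29.
Best is Vega, Deneb, and Rigel with total return 33.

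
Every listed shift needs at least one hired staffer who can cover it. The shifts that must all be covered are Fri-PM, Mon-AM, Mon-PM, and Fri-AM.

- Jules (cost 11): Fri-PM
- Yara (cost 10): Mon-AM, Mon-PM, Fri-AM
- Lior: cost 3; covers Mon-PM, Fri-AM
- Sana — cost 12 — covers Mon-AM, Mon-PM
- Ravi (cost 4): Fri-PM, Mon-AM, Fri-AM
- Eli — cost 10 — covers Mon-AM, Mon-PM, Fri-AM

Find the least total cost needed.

7

Choose Lior and Ravi: together they cover Fri-PM, Mon-AM, Mon-PM, Fri-AM — every shift.
Total cost: 3 + 4 = 7.
No cover costs less than 7.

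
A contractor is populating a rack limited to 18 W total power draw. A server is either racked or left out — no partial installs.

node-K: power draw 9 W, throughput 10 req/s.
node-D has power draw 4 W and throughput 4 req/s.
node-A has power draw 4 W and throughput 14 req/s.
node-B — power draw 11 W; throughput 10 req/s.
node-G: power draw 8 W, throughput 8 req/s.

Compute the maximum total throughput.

28

Treat it as a binary knapsack problem.
node-D + node-A + node-G: power draw 4 + 4 + 8 = 16 ≤ 18, throughput 4 + 14 + 8 = 26.
node-K + node-A: power draw 9 + 4 = 13 ≤ 18, throughput 10 + 14 = 24.
node-K + node-D + node-A: power draw 9 + 4 + 4 = 17 ≤ 18, throughput 10 + 4 + 14 = 28.
Best is node-K, node-D, and node-A with total throughput 28.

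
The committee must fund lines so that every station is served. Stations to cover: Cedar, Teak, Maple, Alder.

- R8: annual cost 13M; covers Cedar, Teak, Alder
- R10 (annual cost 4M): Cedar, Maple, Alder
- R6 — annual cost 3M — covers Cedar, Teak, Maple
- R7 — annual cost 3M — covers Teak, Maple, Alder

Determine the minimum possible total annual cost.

6

This is an integer covering problem.
Choose R6 and R7: together they cover Cedar, Teak, Maple, Alder — every station.
Total annual cost: 3 + 3 = 6.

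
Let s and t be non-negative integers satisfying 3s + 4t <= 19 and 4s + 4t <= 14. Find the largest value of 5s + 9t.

27

(s,t)=(0,3) is feasible, giving 27.
(s,t)=(1,2) is feasible, giving 23.
(s,t)=(0,2) is feasible, giving 18.
Maximum is 27 at (s,t)=(0,3).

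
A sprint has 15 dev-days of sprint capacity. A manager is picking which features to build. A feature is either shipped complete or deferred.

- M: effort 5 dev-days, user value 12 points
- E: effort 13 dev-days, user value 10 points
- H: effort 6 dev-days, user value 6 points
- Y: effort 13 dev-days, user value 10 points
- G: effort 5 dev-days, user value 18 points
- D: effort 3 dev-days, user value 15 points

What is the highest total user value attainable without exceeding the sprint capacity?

45

H + G + D: effort 6 + 5 + 3 = 14 ≤ 15, user value 6 + 18 + 15 = 39.
G + D: effort 5 + 3 = 8 ≤ 15, user value 18 + 15 = 33.
M + G + D: effort 5 + 5 + 3 = 13 ≤ 15, user value 12 + 18 + 15 = 45.
Best is M, G, and D with total user value 45.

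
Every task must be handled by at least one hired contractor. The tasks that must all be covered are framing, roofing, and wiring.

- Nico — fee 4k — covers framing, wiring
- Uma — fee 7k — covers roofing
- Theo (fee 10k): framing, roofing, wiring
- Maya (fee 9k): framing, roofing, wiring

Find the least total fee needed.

9

This is an integer covering problem.
The greedy cost-per-new-task heuristic would pick Nico and Uma for 11, but a cheaper cover exists.
Maya alone covers framing, roofing, wiring — every task.
Total fee: 9.
No cover costs less than 9.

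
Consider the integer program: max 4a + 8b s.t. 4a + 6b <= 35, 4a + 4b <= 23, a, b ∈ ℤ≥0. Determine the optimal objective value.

(a,b)=(0,5): 4·0+6·5=30≤35, 4·0+4·5=20≤23, objective 40.
(a,b)=(1,4): 4·1+6·4=28≤35, 4·1+4·4=20≤23, objective 36.
(a,b)=(0,4): 4·0+6·4=24≤35, 4·0+4·4=16≤23, objective 32.
Maximum is 40 at (a,b)=(0,5).

40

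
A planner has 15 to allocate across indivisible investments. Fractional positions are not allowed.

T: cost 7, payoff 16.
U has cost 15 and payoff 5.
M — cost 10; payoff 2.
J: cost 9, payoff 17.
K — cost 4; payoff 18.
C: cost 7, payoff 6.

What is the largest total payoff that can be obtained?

35

Allowing fractional choices, the relaxed optimum would be about 41.6, but investments are indivisible.
J + K: cost 9 + 4 = 13 ≤ 15, payoff 17 + 18 = 35.
T + K: cost 7 + 4 = 11 ≤ 15, payoff 16 + 18 = 34.
K + C: cost 4 + 7 = 11 ≤ 15, payoff 18 + 6 = 24.
Best is J and K with total payoff 35.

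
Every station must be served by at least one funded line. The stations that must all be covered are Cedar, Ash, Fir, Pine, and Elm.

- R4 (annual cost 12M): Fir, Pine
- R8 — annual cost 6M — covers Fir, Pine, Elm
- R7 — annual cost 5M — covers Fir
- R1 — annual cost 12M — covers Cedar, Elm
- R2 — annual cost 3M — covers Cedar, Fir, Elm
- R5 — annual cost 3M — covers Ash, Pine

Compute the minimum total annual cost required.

6

This is a weighted set-cover instance.
Choose R2 and R5: together they cover Cedar, Ash, Fir, Pine, Elm — every station.
Total annual cost: 3 + 3 = 6.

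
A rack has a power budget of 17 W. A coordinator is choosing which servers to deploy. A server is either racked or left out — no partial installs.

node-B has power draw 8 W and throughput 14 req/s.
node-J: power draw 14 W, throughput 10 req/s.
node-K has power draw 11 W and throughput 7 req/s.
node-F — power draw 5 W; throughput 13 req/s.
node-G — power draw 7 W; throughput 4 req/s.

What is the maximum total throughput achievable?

Allowing fractional choices, the relaxed optimum would be about 29.9, but servers are indivisible.
node-B + node-F: power draw 8 + 5 = 13 ≤ 17, throughput 14 + 13 = 27.
node-K + node-F: power draw 11 + 5 = 16 ≤ 17, throughput 7 + 13 = 20.
node-B + node-G: power draw 8 + 7 = 15 ≤ 17, throughput 14 + 4 = 18.
Best is node-B and node-F with total throughput 27.

27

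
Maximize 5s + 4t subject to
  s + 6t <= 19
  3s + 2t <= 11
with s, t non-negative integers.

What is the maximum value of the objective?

19

(s,t)=(3,1): 1·3+6·1=9≤19, 3·3+2·1=11≤11, objective 19.
(s,t)=(2,2): 1·2+6·2=14≤19, 3·2+2·2=10≤11, objective 18.
(s,t)=(1,3): 1·1+6·3=19≤19, 3·1+2·3=9≤11, objective 17.
The best lattice point is (3,1), giving 19.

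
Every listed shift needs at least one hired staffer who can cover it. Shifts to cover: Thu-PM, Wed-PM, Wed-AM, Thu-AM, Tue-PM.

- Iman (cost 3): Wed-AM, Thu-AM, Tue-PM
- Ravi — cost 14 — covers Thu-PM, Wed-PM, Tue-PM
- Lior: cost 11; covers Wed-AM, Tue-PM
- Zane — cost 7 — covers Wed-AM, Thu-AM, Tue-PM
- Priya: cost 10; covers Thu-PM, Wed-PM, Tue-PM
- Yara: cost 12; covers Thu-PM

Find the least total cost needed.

Choose Iman and Priya: together they cover Thu-PM, Wed-PM, Wed-AM, Thu-AM, Tue-PM — every shift.
Total cost: 3 + 10 = 13.

13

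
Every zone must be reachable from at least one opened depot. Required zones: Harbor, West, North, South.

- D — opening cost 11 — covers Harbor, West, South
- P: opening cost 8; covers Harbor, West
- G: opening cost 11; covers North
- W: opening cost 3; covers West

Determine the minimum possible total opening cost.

The greedy cost-per-new-zone heuristic would pick W, D, and G for 25, but a cheaper cover exists.
Choose D and G: together they cover Harbor, West, North, South — every zone.
Total opening cost: 11 + 11 = 22.
No cover costs less than 22.

22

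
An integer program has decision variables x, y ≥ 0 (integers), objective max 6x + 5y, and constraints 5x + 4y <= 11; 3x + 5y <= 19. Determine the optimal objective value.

12

Relaxing integrality, the LP optimum is 13.75 at (x,y) = (0, 2.75), which is not an integer point.
(x,y)=(2,0): 5·2+4·0=10≤11, 3·2+5·0=6≤19, objective 12.
(x,y)=(1,1): 5·1+4·1=9≤11, 3·1+5·1=8≤19, objective 11.
(x,y)=(0,2): 5·0+4·2=8≤11, 3·0+5·2=10≤19, objective 10.
(x,y)=(1,0): 5·1+4·0=5≤11, 3·1+5·0=3≤19, objective 6.
No feasible integer point exceeds 12.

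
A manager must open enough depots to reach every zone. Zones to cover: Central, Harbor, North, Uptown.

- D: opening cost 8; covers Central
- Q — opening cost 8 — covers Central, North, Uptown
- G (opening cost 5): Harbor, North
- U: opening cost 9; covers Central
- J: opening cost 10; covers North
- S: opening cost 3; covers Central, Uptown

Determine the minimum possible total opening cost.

8

Choose G and S: together they cover Central, Harbor, North, Uptown — every zone.
Total opening cost: 5 + 3 = 8.
No cover costs less than 8.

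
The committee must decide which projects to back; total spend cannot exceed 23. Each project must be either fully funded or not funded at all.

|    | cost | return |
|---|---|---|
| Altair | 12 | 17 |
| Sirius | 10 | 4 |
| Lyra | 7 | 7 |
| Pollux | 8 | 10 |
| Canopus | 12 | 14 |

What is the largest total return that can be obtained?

27

This is an integer program with binary decision variables.
Altair + Pollux: cost 12 + 8 = 20 ≤ 23, return 17 + 10 = 27.
Altair + Lyra: cost 12 + 7 = 19 ≤ 23, return 17 + 7 = 24.
Pollux + Canopus: cost 8 + 12 = 20 ≤ 23, return 10 + 14 = 24.
Best is Altair and Pollux with total return 27.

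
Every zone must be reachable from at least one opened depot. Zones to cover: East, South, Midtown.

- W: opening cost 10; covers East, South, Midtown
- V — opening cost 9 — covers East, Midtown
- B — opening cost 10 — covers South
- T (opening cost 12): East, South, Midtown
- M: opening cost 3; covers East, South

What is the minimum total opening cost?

10

This is an integer covering problem.
W alone covers East, South, Midtown — every zone.
Total opening cost: 10.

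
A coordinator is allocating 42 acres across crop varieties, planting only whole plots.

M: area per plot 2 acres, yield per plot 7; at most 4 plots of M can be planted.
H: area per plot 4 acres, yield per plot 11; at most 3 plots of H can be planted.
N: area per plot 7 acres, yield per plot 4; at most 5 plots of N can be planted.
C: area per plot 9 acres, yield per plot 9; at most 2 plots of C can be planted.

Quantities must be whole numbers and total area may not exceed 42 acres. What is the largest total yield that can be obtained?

79

4×M, 3×H, 1×N, and 1×C: area 36 ≤ 42, yield 4·7 + 3·11 + 1·4 + 1·9 = 74.
4×M, 3×H, and 2×C: area 38 ≤ 42, yield 4·7 + 3·11 + 2·9 = 79.
Best is 79.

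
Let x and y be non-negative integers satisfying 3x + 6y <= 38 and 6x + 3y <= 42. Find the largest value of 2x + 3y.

20

Relaxing integrality, the LP optimum is 21.56 at (x,y) = (5.11, 3.78), which is not an integer point.
(x,y)=(4,4) is feasible, giving 20.
(x,y)=(5,3) is feasible, giving 19.
The best lattice point is (4,4), giving 20.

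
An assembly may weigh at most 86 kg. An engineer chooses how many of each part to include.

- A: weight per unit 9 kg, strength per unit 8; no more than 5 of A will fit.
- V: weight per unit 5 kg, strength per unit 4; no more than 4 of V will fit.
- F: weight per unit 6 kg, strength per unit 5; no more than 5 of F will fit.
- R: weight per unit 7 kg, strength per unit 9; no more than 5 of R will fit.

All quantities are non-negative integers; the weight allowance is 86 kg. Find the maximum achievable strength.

90

This is a bounded integer knapsack.
R has the best ratio (9/7); taking only R gives at most 5×9 = 45 (stopped by the supply cap of 5).
Mixing does better — 5×A, 1×F, and 5×R: weight 86 ≤ 86, strength 5·8 + 1·5 + 5·9 = 90.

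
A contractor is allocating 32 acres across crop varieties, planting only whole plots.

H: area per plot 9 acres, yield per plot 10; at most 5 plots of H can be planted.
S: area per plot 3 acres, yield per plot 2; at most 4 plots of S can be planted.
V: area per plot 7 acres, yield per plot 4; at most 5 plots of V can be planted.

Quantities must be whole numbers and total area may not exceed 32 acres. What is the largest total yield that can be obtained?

32

3×H: area 27 ≤ 32, yield 3·10 = 30.
3×H and 1×S: area 30 ≤ 32, yield 3·10 + 1·2 = 32.
Best is 32.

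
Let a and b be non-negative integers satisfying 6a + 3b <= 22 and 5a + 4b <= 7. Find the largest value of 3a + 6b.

6

Relaxing integrality, the LP optimum is 10.50 at (a,b) = (0, 1.75), which is not an integer point.
(a,b)=(0,1): 6·0+3·1=3≤22, 5·0+4·1=4≤7, objective 6.
(a,b)=(1,0): 6·1+3·0=6≤22, 5·1+4·0=5≤7, objective 3.
(a,b)=(0,0): 6·0+3·0=0≤22, 5·0+4·0=0≤7, objective 0.
Maximum is 6 at (a,b)=(0,1).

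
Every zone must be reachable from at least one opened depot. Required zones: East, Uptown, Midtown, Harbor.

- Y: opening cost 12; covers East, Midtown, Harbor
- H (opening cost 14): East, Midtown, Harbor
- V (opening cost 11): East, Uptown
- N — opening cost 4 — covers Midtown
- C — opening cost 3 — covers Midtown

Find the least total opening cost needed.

23

Choose Y and V: together they cover East, Uptown, Midtown, Harbor — every zone.
Total opening cost: 12 + 11 = 23.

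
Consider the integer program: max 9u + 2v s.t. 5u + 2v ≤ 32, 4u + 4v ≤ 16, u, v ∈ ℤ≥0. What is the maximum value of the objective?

36

(u,v)=(4,0): 5·4+2·0=20≤32, 4·4+4·0=16≤16, objective 36.
(u,v)=(3,1): 5·3+2·1=17≤32, 4·3+4·1=16≤16, objective 29.
(u,v)=(3,0): 5·3+2·0=15≤32, 4·3+4·0=12≤16, objective 27.
Maximum is 36 at (u,v)=(4,0).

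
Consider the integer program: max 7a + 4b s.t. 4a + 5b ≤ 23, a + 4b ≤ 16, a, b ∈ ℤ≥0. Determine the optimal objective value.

35

(a,b)=(5,0) is feasible, giving 35.
(a,b)=(4,1) is feasible, giving 32.
The best lattice point is (5,0), giving 35.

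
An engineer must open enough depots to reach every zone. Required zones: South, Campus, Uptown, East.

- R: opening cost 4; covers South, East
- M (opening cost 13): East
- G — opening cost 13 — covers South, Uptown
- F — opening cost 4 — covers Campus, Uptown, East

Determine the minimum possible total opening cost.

Choose R and F: together they cover South, Campus, Uptown, East — every zone.
Total opening cost: 4 + 4 = 8.

8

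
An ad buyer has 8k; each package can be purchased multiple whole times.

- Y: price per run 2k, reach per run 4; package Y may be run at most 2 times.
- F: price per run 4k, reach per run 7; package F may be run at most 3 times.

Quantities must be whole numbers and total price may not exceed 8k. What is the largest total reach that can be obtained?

15

Take 2×Y and 1×F: price 8 ≤ 8, reach 2·4 + 1·7 = 15.
Y has the best ratio (4/2) and is taken to its limit of 2; remaining capacity is filled optimally with the others.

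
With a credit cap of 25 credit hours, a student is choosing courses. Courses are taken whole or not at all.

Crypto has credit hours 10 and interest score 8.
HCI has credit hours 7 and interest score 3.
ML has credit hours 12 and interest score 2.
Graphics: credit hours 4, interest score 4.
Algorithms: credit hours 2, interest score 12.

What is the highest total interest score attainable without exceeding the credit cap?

27

Allowing fractional choices, the relaxed optimum would be about 27.3, but courses are indivisible.
Crypto + Graphics + Algorithms: credit hours 10 + 4 + 2 = 16 ≤ 25, interest score 8 + 4 + 12 = 24.
Crypto + HCI + Algorithms: credit hours 10 + 7 + 2 = 19 ≤ 25, interest score 8 + 3 + 12 = 23.
Crypto + HCI + Graphics + Algorithms: credit hours 10 + 7 + 4 + 2 = 23 ≤ 25, interest score 8 + 3 + 4 + 12 = 27.
Best is Crypto, HCI, Graphics, and Algorithms with total interest score 27.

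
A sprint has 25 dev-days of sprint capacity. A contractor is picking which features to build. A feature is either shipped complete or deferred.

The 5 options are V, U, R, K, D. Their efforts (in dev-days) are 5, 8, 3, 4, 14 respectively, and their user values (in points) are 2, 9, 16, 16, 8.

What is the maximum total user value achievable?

R + K + D: effort 3 + 4 + 14 = 21 ≤ 25, user value 16 + 16 + 8 = 40.
V + U + R + K: effort 5 + 8 + 3 + 4 = 20 ≤ 25, user value 2 + 9 + 16 + 16 = 43.
U + R + K: effort 8 + 3 + 4 = 15 ≤ 25, user value 9 + 16 + 16 = 41.
Best is V, U, R, and K with total user value 43.

43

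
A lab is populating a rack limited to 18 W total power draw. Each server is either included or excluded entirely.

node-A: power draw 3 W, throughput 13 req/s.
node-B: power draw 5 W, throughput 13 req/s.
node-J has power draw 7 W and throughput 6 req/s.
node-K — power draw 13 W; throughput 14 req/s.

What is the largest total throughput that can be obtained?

32

node-A + node-K: power draw 3 + 13 = 16 ≤ 18, throughput 13 + 14 = 27.
node-A + node-B + node-J: power draw 3 + 5 + 7 = 15 ≤ 18, throughput 13 + 13 + 6 = 32.
node-B + node-K: power draw 5 + 13 = 18 ≤ 18, throughput 13 + 14 = 27.
Best is node-A, node-B, and node-J with total throughput 32.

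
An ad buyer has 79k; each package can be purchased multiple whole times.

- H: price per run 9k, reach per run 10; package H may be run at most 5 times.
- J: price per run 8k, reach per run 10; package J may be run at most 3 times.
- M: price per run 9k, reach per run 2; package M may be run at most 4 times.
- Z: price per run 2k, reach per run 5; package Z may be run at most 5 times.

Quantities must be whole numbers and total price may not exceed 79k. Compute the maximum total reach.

Z has the best ratio (5/2); taking only Z gives at most 5×5 = 25 (stopped by the supply cap of 5).
Mixing does better — 5×H, 3×J, and 5×Z: price 79 ≤ 79, reach 5·10 + 3·10 + 5·5 = 105.

105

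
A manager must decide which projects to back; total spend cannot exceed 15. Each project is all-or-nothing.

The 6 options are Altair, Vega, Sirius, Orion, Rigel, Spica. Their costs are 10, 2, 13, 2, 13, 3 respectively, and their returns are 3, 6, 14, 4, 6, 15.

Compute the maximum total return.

Allowing fractional choices, the relaxed optimum would be about 33.6, but projects are indivisible.
Vega + Orion + Spica: cost 2 + 2 + 3 = 7 ≤ 15, return 6 + 4 + 15 = 25.
Altair + Vega + Spica: cost 10 + 2 + 3 = 15 ≤ 15, return 3 + 6 + 15 = 24.
Best is Vega, Orion, and Spica with total return 25.

25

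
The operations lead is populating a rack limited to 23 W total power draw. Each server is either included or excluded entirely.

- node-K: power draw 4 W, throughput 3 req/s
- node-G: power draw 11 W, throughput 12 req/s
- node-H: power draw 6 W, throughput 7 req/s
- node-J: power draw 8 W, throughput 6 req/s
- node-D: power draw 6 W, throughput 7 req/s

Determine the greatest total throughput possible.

node-G + node-H + node-D: power draw 11 + 6 + 6 = 23 ≤ 23, throughput 12 + 7 + 7 = 26.
node-K + node-G + node-D: power draw 4 + 11 + 6 = 21 ≤ 23, throughput 3 + 12 + 7 = 22.
node-K + node-G + node-H: power draw 4 + 11 + 6 = 21 ≤ 23, throughput 3 + 12 + 7 = 22.
Best is node-G, node-H, and node-D with total throughput 26.

26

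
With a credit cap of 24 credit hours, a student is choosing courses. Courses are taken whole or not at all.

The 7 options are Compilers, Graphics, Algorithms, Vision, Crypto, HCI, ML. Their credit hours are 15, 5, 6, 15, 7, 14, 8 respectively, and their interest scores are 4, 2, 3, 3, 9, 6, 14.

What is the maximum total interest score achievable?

Take Algorithms, Crypto, and ML: credit hours 6 + 7 + 8 = 21 ≤ 24, interest score 3 + 9 + 14 = 26.
No other feasible combination does better.

26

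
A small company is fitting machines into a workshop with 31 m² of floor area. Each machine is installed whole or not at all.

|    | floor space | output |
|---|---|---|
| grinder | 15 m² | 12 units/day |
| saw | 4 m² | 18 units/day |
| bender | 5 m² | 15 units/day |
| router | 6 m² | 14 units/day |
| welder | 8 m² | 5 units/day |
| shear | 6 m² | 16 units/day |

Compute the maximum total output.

68

Allowing fractional choices, the relaxed optimum would be about 71.0, but machines are indivisible.
saw + bender + router + welder + shear: floor space 4 + 5 + 6 + 8 + 6 = 29 ≤ 31, output 18 + 15 + 14 + 5 + 16 = 68.
saw + bender + router + shear: floor space 4 + 5 + 6 + 6 = 21 ≤ 31, output 18 + 15 + 14 + 16 = 63.
Best is saw, bender, router, welder, and shear with total output 68.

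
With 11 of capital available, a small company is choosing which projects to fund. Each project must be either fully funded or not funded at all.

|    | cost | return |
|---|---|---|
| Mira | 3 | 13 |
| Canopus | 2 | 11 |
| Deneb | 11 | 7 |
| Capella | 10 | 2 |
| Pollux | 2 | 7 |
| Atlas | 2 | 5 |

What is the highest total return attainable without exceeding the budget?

Mira + Canopus + Pollux: cost 3 + 2 + 2 = 7 ≤ 11, return 13 + 11 + 7 = 31.
Mira + Canopus + Pollux + Atlas: cost 3 + 2 + 2 + 2 = 9 ≤ 11, return 13 + 11 + 7 + 5 = 36.
Mira + Canopus + Atlas: cost 3 + 2 + 2 = 7 ≤ 11, return 13 + 11 + 5 = 29.
Best is Mira, Canopus, Pollux, and Atlas with total return 36.

36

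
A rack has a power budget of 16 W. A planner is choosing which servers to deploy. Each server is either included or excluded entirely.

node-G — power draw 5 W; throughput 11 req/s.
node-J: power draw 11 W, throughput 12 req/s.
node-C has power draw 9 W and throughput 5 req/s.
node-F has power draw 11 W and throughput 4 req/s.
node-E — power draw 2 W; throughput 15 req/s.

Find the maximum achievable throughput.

Take node-G, node-C, and node-E: power draw 5 + 9 + 2 = 16 ≤ 16, throughput 11 + 5 + 15 = 31.
No other feasible combination does better.

31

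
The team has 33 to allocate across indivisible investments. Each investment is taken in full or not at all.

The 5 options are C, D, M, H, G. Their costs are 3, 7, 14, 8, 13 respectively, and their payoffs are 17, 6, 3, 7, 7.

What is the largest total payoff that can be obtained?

37

Allowing fractional choices, the relaxed optimum would be about 37.4, but investments are indivisible.
C + H + G: cost 3 + 8 + 13 = 24 ≤ 33, payoff 17 + 7 + 7 = 31.
C + D + H + G: cost 3 + 7 + 8 + 13 = 31 ≤ 33, payoff 17 + 6 + 7 + 7 = 37.
C + D + M + H: cost 3 + 7 + 14 + 8 = 32 ≤ 33, payoff 17 + 6 + 3 + 7 = 33.
Best is C, D, H, and G with total payoff 37.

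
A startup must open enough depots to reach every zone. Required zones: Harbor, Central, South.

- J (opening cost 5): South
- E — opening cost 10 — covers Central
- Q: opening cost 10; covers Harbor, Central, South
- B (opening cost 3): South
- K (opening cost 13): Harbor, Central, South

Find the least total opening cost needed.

This is a weighted set-cover instance.
The greedy cost-per-new-zone heuristic would pick B and Q for 13, but a cheaper cover exists.
Q alone covers Harbor, Central, South — every zone.
Total opening cost: 10.
No cover costs less than 10.

10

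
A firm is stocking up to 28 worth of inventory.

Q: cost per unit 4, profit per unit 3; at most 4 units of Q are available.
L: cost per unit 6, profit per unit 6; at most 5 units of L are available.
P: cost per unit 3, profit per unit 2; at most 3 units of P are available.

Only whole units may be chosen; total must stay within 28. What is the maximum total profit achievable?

27

This is a bounded integer knapsack.
L has the best ratio (6/6); taking only L gives at most 4×6 = 24 (stopped by the cost limit).
Mixing does better — 1×Q and 4×L: cost 28 ≤ 28, profit 1·3 + 4·6 = 27.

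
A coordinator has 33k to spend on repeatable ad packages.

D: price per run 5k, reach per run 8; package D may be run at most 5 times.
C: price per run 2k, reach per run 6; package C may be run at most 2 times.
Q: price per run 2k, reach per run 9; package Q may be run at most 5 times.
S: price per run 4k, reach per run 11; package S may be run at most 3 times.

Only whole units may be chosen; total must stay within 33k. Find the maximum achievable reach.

Q has the best ratio (9/2); taking only Q gives at most 5×9 = 45 (stopped by the supply cap of 5).
Mixing does better — 1×D, 2×C, 5×Q, and 3×S: price 31 ≤ 33, reach 1·8 + 2·6 + 5·9 + 3·11 = 98.

98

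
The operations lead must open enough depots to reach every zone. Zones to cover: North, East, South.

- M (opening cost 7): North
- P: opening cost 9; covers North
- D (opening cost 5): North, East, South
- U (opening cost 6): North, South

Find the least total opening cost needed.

5

D alone covers North, East, South — every zone.
Total opening cost: 5.
No cover costs less than 5.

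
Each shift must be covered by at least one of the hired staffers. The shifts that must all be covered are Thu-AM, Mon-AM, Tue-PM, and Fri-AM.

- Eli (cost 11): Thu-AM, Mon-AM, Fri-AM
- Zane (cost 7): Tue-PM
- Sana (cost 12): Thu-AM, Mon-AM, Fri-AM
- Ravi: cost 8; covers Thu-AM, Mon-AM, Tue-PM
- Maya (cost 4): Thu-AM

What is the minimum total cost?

This is an integer covering problem.
Choose Eli and Zane: together they cover Thu-AM, Mon-AM, Tue-PM, Fri-AM — every shift.
Total cost: 11 + 7 = 18.

18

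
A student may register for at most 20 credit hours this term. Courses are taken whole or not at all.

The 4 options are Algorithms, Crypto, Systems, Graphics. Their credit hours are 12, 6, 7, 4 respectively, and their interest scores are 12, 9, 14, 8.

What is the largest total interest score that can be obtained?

31

Allowing fractional choices, the relaxed optimum would be about 34.0, but courses are indivisible.
Crypto + Systems: credit hours 6 + 7 = 13 ≤ 20, interest score 9 + 14 = 23.
Crypto + Systems + Graphics: credit hours 6 + 7 + 4 = 17 ≤ 20, interest score 9 + 14 + 8 = 31.
Algorithms + Systems: credit hours 12 + 7 = 19 ≤ 20, interest score 12 + 14 = 26.
Best is Crypto, Systems, and Graphics with total interest score 31.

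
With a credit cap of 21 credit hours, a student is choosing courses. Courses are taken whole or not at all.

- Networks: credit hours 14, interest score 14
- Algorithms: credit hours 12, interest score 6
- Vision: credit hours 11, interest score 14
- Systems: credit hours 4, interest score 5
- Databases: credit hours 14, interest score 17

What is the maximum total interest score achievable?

Systems + Databases: credit hours 4 + 14 = 18 ≤ 21, interest score 5 + 17 = 22.
Vision + Systems: credit hours 11 + 4 = 15 ≤ 21, interest score 14 + 5 = 19.
Best is Systems and Databases with total interest score 22.

22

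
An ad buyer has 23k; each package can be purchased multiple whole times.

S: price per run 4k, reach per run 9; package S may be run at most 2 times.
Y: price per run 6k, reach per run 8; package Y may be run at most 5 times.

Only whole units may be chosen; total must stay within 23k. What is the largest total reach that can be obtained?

This is a bounded integer knapsack.
Take 2×S and 2×Y: price 20 ≤ 23, reach 2·9 + 2·8 = 34.
S has the best ratio (9/4) and is taken to its limit of 2; remaining capacity is filled optimally with the others.

34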